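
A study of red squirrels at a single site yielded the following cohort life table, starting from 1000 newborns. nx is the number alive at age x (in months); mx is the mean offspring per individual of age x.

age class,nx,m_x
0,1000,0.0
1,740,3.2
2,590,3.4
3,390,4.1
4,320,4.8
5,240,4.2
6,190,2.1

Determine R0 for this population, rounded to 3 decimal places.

8.916

lx = nx/n0 = nx/1000: 1, 0.74, 0.59, 0.39, 0.32, 0.24, 0.19
lx·mx by age: 0, 2.368, 2.006, 1.599, 1.536, 1.008, 0.399
R0 = Σ lx·mx = 8.916 → 8.916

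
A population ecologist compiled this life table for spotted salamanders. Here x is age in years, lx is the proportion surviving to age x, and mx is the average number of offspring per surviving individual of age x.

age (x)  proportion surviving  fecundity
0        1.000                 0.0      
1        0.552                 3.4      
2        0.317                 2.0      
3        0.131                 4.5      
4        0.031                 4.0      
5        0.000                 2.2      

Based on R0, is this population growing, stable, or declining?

growing

R0 = Σ lx·mx = 0 + 1.8768 + 0.634 + 0.5895 + 0.124 + 0 = 3.2243
R0 > 1, so the population is growing.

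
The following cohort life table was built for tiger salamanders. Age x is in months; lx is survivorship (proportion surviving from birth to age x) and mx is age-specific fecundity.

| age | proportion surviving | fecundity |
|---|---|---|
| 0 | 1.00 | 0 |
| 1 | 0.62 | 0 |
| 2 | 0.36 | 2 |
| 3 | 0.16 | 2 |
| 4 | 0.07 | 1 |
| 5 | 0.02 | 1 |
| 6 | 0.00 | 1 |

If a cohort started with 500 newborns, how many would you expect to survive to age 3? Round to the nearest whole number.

80

Expected survivors = N0 · l_3 = 500 × 0.16 = 80 → 80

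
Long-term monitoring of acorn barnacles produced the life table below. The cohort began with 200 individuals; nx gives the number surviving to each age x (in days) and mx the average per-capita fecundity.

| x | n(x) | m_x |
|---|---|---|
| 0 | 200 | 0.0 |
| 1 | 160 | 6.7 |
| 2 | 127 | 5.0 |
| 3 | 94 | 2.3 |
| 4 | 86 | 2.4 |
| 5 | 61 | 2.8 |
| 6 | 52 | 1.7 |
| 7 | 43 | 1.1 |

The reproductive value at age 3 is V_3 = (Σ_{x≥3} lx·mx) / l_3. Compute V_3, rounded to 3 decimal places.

lx = nx/n0 = nx/200: 1, 0.8, 0.635, 0.47, 0.43, 0.305, 0.26, 0.215
lx·mx for x ≥ 3: 1.081, 1.032, 0.854, 0.442, 0.2365 → sum = 3.6455
V_3 = 3.6455 / l_3 = 3.6455 / 0.47 = 7.756383… → 7.756

7.756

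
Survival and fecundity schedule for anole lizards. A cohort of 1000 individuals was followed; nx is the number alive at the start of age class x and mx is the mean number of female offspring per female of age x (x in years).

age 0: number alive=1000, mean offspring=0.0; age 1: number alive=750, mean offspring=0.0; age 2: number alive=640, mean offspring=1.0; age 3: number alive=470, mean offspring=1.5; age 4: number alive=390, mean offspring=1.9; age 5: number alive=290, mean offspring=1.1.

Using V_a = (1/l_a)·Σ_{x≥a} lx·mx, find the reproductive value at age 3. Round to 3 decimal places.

lx = nx/n0 = nx/1000: 1, 0.75, 0.64, 0.47, 0.39, 0.29
lx·mx for x ≥ 3: 0.705, 0.741, 0.319 → sum = 1.765
V_3 = 1.765 / l_3 = 1.765 / 0.47 = 3.755319… → 3.755

3.755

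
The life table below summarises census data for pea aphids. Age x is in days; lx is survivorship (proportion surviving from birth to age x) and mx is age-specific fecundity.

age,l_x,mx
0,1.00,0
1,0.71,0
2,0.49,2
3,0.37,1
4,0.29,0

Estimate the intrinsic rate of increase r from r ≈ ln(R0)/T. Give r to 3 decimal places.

0.132

R0 = Σ lx·mx = 0 + 0 + 0.98 + 0.37 + 0 = 1.35
Σ x·lx·mx = 3.07; T = 3.07/1.35 = 2.27407…
r ≈ ln(R0)/T = ln(1.35)/2.27407… = 0.13197… → 0.132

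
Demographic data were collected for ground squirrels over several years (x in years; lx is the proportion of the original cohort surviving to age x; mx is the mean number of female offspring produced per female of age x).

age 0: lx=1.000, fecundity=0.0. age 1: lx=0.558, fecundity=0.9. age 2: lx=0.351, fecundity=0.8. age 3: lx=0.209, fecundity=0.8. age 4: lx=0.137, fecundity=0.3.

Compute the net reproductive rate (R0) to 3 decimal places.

0.991

lx·mx by age: 0, 0.5022, 0.2808, 0.1672, 0.0411
R0 = Σ lx·mx = 0.9913 → 0.991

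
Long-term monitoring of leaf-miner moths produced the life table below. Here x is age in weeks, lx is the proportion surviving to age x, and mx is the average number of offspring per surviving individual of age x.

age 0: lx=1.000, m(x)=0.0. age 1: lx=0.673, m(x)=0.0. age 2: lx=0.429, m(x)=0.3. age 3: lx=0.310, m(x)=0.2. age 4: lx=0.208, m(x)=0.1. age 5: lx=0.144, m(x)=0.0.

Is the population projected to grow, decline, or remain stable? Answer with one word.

R0 = Σ lx·mx = 0 + 0 + 0.1287 + 0.062 + 0.0208 + 0 = 0.2115
R0 < 1, so the population is declining.

declining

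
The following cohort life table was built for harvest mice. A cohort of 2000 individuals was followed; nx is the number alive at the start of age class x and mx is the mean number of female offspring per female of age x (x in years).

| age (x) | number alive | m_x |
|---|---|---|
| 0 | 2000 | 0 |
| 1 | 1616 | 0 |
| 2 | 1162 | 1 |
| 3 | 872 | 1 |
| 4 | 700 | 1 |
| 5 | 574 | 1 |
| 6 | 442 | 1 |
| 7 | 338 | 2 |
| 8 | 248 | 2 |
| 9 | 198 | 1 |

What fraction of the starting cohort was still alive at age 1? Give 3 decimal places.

l_1 = n_1/n_0 = 1616/2000 = 0.808 → 0.808

0.808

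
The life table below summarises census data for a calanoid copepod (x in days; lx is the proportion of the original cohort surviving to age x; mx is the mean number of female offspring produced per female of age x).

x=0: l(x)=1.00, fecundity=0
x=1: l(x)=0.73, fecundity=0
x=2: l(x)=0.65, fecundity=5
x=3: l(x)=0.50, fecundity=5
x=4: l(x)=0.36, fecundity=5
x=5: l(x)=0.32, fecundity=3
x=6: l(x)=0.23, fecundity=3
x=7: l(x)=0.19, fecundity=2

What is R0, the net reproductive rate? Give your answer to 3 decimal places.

lx·mx by age: 0, 0, 3.25, 2.5, 1.8, 0.96, 0.69, 0.38
R0 = Σ lx·mx = 9.58 → 9.580

9.580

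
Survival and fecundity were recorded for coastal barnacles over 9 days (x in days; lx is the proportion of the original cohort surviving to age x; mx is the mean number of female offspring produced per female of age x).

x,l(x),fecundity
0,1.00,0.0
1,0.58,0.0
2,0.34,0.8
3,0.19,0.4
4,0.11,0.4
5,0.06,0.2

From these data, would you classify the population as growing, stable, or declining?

declining

R0 = Σ lx·mx = 0 + 0 + 0.272 + 0.076 + 0.044 + 0.012 = 0.404
R0 < 1, so the population is declining.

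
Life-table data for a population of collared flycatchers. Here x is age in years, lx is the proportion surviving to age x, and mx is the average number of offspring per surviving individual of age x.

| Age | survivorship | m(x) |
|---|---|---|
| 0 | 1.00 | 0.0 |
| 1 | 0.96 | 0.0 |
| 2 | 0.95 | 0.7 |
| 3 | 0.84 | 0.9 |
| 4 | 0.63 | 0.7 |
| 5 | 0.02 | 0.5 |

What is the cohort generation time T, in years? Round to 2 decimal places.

2.89

lx·mx: 0, 0, 0.665, 0.756, 0.441, 0.01 → R0 = 1.872
x·lx·mx: 0, 0, 1.33, 2.268, 1.764, 0.05 → Σ = 5.412
T = 5.412 / 1.872 = 2.891026… → 2.89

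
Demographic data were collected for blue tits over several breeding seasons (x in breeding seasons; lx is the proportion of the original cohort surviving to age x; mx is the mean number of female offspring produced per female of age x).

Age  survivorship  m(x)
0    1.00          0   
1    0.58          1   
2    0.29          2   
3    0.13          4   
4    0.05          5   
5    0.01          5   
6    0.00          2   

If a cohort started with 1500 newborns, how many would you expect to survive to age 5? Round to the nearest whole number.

Expected survivors = N0 · l_5 = 1500 × 0.01 = 15 → 15

15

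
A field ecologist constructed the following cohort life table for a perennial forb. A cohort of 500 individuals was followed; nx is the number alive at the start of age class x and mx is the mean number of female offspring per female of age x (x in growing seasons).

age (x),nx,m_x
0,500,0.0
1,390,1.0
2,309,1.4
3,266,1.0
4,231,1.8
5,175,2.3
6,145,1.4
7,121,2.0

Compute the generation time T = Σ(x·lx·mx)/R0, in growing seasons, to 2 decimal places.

lx = nx/n0 = nx/500: 1, 0.78, 0.618, 0.532, 0.462, 0.35, 0.29, 0.242
lx·mx: 0, 0.78, 0.8652, 0.532, 0.8316, 0.805, 0.406, 0.484 → R0 = 4.7038
x·lx·mx: 0, 0.78, 1.7304, 1.596, 3.3264, 4.025, 2.436, 3.388 → Σ = 17.2818
T = 17.2818 / 4.7038 = 3.674008… → 3.67

3.67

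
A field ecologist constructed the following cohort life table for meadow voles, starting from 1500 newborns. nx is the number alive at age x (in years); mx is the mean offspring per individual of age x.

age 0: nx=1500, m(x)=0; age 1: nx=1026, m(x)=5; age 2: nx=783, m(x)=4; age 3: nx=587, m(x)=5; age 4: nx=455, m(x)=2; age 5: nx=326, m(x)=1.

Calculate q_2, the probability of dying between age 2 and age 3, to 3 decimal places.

lx = nx/n0 = nx/1500: 1, 0.684, 0.522, 0.39133…, 0.30333…, 0.21733…
q_2 = (l_2 − l_3) / l_2 = (0.522 − 0.391333…) / 0.522
     = 0.130667… / 0.522 = 0.250319… → 0.250

0.250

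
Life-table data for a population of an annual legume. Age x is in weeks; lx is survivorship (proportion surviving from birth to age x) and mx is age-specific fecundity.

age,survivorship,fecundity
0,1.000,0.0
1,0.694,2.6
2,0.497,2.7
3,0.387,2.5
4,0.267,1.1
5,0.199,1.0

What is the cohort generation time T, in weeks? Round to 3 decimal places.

lx·mx: 0, 1.8044, 1.3419, 0.9675, 0.2937, 0.199 → R0 = 4.6065
x·lx·mx: 0, 1.8044, 2.6838, 2.9025, 1.1748, 0.995 → Σ = 9.5605
T = 9.5605 / 4.6065 = 2.075437… → 2.075

2.075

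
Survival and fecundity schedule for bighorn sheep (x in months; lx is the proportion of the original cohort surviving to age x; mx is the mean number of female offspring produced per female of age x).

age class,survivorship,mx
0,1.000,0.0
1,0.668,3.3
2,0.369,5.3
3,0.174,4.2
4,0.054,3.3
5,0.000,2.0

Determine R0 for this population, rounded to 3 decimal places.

5.069

lx·mx by age: 0, 2.2044, 1.9557, 0.7308, 0.1782, 0
R0 = Σ lx·mx = 5.0691 → 5.069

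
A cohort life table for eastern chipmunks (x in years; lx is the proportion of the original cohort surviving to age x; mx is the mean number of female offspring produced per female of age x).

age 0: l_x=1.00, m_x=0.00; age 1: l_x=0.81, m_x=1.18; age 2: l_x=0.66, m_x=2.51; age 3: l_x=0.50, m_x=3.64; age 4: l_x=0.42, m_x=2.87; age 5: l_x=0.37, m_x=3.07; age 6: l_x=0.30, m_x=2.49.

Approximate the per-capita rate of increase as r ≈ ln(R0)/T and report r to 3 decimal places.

0.614

R0 = Σ lx·mx = 0 + 0.9558 + 1.6566 + 1.82 + 1.2054 + 1.1359 + 0.747 = 7.5207
Σ x·lx·mx = 24.7121; T = 24.7121/7.5207 = 3.28588…
r ≈ ln(R0)/T = ln(7.5207)/3.28588… = 0.61404… → 0.614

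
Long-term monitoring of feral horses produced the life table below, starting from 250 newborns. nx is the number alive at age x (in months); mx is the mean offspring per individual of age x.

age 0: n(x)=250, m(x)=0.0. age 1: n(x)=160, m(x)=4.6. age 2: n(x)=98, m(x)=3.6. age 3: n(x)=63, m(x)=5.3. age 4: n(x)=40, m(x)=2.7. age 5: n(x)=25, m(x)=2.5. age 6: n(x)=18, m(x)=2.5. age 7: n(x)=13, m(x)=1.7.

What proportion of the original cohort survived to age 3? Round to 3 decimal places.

0.252

l_3 = n_3/n_0 = 63/250 = 0.252 → 0.252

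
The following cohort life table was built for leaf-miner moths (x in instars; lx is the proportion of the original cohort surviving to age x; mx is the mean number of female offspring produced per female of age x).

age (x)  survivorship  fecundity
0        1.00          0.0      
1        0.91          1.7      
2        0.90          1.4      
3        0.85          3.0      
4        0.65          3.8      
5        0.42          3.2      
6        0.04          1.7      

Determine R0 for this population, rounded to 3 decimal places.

9.239

lx·mx by age: 0, 1.547, 1.26, 2.55, 2.47, 1.344, 0.068
R0 = Σ lx·mx = 9.239 → 9.239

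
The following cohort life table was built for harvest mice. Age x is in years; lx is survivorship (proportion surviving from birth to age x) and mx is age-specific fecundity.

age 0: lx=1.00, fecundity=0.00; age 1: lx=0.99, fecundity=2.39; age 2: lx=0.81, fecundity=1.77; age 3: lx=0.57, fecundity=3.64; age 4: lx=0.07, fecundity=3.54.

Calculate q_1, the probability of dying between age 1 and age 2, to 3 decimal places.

q_1 = (l_1 − l_2) / l_1 = (0.99 − 0.81) / 0.99
     = 0.18 / 0.99 = 0.181818… → 0.182

0.182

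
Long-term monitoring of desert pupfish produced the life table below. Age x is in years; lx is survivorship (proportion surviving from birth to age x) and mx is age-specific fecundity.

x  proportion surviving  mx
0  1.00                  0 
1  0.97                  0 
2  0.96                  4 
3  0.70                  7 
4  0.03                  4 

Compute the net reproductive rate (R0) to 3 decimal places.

lx·mx by age: 0, 0, 3.84, 4.9, 0.12
R0 = Σ lx·mx = 8.86 → 8.860

8.860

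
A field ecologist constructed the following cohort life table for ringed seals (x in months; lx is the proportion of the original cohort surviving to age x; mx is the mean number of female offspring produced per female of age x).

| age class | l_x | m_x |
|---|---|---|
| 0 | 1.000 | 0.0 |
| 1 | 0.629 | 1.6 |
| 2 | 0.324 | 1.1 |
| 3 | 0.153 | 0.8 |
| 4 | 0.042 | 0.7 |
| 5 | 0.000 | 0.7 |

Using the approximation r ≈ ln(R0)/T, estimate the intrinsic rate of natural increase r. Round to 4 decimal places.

0.2853

R0 = Σ lx·mx = 0 + 1.0064 + 0.3564 + 0.1224 + 0.0294 + 0 = 1.5146
Σ x·lx·mx = 2.204; T = 2.204/1.5146 = 1.45517…
r ≈ ln(R0)/T = ln(1.5146)/1.45517… = 0.285294… → 0.2853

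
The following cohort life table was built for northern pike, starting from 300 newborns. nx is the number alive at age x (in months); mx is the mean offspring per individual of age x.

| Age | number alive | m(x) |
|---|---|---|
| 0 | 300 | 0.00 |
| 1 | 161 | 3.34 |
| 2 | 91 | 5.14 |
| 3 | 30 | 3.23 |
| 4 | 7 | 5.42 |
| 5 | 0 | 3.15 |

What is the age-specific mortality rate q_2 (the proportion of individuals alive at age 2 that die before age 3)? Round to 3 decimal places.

0.670

lx = nx/n0 = nx/300: 1, 0.53667…, 0.30333…, 0.1, 0.02333…, 0
q_2 = (l_2 − l_3) / l_2 = (0.303333… − 0.1) / 0.303333…
     = 0.203333… / 0.303333… = 0.67033… → 0.670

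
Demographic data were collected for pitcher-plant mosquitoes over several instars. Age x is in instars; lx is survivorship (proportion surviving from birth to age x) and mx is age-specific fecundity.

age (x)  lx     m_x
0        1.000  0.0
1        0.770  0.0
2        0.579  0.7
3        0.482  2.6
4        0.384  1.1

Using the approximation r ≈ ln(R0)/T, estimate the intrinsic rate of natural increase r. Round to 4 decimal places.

R0 = Σ lx·mx = 0 + 0 + 0.4053 + 1.2532 + 0.4224 = 2.0809
Σ x·lx·mx = 6.2598; T = 6.2598/2.0809 = 3.00822…
r ≈ ln(R0)/T = ln(2.0809)/3.00822… = 0.2436… → 0.2436

0.2436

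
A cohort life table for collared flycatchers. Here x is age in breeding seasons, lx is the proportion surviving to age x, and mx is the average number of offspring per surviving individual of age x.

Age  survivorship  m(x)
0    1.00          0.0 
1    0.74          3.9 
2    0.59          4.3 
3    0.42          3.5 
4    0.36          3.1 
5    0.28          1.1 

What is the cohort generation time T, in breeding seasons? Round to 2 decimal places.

lx·mx: 0, 2.886, 2.537, 1.47, 1.116, 0.308 → R0 = 8.317
x·lx·mx: 0, 2.886, 5.074, 4.41, 4.464, 1.54 → Σ = 18.374
T = 18.374 / 8.317 = 2.20921… → 2.21

2.21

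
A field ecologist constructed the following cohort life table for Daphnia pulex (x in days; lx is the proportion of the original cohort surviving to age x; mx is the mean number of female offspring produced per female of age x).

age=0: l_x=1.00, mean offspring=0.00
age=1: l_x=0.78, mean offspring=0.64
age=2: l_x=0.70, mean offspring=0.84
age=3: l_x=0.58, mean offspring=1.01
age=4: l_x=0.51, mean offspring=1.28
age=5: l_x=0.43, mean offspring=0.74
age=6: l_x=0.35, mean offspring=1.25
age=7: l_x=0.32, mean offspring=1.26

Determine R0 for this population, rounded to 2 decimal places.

lx·mx by age: 0, 0.4992, 0.588, 0.5858, 0.6528, 0.3182, 0.4375, 0.4032
R0 = Σ lx·mx = 3.4847 → 3.48

3.48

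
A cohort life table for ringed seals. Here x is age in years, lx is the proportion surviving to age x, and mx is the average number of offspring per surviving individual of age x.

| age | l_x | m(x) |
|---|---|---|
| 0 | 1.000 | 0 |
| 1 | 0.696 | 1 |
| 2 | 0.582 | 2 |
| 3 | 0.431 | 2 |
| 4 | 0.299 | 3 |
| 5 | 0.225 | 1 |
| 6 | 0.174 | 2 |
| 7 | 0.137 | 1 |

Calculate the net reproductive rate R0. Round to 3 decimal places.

4.329

lx·mx by age: 0, 0.696, 1.164, 0.862, 0.897, 0.225, 0.348, 0.137
R0 = Σ lx·mx = 4.329 → 4.329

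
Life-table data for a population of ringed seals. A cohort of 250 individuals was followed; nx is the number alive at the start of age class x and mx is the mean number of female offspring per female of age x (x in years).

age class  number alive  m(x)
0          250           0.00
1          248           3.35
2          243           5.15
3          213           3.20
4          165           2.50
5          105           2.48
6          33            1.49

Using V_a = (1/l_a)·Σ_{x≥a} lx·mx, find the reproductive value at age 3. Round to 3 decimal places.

lx = nx/n0 = nx/250: 1, 0.992, 0.972, 0.852, 0.66, 0.42, 0.132
lx·mx for x ≥ 3: 2.7264, 1.65, 1.0416, 0.19668 → sum = 5.61468
V_3 = 5.61468 / l_3 = 5.61468 / 0.852 = 6.59 → 6.590

6.590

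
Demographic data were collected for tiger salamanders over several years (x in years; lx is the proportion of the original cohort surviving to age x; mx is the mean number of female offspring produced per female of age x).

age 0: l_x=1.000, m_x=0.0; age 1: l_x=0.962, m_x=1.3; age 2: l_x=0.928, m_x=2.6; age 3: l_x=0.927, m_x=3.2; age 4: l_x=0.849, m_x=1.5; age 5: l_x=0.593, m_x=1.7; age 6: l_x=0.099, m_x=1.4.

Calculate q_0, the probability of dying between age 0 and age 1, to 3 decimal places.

q_0 = (l_0 − l_1) / l_0 = (1 − 0.962) / 1
     = 0.038 / 1 = 0.038 → 0.038

0.038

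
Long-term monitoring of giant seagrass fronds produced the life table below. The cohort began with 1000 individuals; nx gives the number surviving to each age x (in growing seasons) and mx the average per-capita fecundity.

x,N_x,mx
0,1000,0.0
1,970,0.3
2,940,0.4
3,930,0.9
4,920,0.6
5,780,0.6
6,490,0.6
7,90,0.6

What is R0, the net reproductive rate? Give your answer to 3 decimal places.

lx = nx/n0 = nx/1000: 1, 0.97, 0.94, 0.93, 0.92, 0.78, 0.49, 0.09
lx·mx by age: 0, 0.291, 0.376, 0.837, 0.552, 0.468, 0.294, 0.054
R0 = Σ lx·mx = 2.872 → 2.872

2.872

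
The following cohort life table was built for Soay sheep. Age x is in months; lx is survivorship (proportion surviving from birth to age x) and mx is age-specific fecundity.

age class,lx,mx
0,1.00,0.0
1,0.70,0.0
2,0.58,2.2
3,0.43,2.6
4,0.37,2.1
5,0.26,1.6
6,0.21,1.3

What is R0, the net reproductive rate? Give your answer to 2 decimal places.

3.86

lx·mx by age: 0, 0, 1.276, 1.118, 0.777, 0.416, 0.273
R0 = Σ lx·mx = 3.86 → 3.86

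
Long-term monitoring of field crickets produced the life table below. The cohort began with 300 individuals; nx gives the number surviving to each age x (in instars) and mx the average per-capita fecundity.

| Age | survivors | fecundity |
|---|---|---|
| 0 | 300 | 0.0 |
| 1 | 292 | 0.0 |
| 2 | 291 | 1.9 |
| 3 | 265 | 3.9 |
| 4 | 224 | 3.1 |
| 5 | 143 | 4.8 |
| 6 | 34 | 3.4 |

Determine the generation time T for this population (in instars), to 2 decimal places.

3.60

lx = nx/n0 = nx/300: 1, 0.97333…, 0.97, 0.88333…, 0.74667…, 0.47667…, 0.11333…
lx·mx: 0, 0, 1.843, 3.445…, 2.314667…, 2.288…, 0.385333… → R0 = 10.276…
x·lx·mx: 0, 0, 3.686, 10.335…, 9.258667…, 11.44…, 2.312… → Σ = 37.031667…
T = 37.031667… / 10.276… = 3.603704… → 3.60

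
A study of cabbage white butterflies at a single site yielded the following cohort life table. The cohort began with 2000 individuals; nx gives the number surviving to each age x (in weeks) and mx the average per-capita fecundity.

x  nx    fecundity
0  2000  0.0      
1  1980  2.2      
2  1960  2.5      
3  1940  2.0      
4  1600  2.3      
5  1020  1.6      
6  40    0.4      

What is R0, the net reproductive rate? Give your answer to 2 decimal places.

lx = nx/n0 = nx/2000: 1, 0.99, 0.98, 0.97, 0.8, 0.51, 0.02
lx·mx by age: 0, 2.178, 2.45, 1.94, 1.84, 0.816, 0.008
R0 = Σ lx·mx = 9.232 → 9.23

9.23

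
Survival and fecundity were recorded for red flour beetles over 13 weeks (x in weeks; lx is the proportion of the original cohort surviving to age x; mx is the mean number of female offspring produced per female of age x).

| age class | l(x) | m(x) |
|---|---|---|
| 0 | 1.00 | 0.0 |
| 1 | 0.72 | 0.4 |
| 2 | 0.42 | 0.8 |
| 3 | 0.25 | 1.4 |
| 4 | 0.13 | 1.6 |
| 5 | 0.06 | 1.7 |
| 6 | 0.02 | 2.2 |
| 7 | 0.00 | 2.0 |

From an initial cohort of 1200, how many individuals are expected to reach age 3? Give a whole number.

300

Expected survivors = N0 · l_3 = 1200 × 0.25 = 300 → 300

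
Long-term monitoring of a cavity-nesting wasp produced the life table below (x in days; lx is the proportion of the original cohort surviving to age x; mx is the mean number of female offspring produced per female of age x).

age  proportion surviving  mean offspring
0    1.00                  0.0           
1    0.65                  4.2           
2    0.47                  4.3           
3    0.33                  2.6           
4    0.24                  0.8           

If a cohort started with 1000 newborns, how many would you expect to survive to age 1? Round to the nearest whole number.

650

Expected survivors = N0 · l_1 = 1000 × 0.65 = 650 → 650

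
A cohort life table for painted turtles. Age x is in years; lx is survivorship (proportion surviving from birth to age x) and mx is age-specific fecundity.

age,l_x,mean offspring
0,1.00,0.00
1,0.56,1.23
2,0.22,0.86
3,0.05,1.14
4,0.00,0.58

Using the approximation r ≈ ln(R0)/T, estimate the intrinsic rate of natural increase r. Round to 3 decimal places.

-0.051

R0 = Σ lx·mx = 0 + 0.6888 + 0.1892 + 0.057 + 0 = 0.935
Σ x·lx·mx = 1.2382; T = 1.2382/0.935 = 1.32428…
r ≈ ln(R0)/T = ln(0.935)/1.32428… = -0.05075… → -0.051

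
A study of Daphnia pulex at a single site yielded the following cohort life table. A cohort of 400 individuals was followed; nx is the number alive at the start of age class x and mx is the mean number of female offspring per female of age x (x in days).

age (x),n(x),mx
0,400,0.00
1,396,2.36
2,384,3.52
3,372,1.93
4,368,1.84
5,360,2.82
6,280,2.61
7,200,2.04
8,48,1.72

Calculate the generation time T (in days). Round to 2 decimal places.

3.63

lx = nx/n0 = nx/400: 1, 0.99, 0.96, 0.93, 0.92, 0.9, 0.7, 0.5, 0.12
lx·mx: 0, 2.3364, 3.3792, 1.7949, 1.6928, 2.538, 1.827, 1.02, 0.2064 → R0 = 14.7947
x·lx·mx: 0, 2.3364, 6.7584, 5.3847, 6.7712, 12.69, 10.962, 7.14, 1.6512 → Σ = 53.6939
T = 53.6939 / 14.7947 = 3.629266… → 3.63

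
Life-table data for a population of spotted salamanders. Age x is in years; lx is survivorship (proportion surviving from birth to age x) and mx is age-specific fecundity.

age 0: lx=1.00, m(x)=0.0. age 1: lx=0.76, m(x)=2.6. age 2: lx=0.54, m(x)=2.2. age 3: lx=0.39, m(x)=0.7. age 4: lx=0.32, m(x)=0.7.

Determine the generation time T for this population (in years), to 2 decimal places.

1.66

lx·mx: 0, 1.976, 1.188, 0.273, 0.224 → R0 = 3.661
x·lx·mx: 0, 1.976, 2.376, 0.819, 0.896 → Σ = 6.067
T = 6.067 / 3.661 = 1.657197… → 1.66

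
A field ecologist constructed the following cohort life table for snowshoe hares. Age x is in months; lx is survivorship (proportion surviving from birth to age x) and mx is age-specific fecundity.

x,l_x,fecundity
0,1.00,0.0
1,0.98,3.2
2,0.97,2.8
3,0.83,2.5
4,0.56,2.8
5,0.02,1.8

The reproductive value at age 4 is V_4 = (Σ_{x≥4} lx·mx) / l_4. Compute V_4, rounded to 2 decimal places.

2.86

lx·mx for x ≥ 4: 1.568, 0.036 → sum = 1.604
V_4 = 1.604 / l_4 = 1.604 / 0.56 = 2.864286… → 2.86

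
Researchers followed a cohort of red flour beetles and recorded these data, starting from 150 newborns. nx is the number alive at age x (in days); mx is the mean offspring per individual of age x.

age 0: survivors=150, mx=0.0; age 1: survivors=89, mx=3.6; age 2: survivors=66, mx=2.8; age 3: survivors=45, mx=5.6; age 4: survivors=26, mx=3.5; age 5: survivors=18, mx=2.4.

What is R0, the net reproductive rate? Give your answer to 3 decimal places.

5.943

lx = nx/n0 = nx/150: 1, 0.59333…, 0.44, 0.3, 0.17333…, 0.12
lx·mx by age: 0, 2.136…, 1.232, 1.68, 0.606667…, 0.288
R0 = Σ lx·mx = 5.942667… → 5.943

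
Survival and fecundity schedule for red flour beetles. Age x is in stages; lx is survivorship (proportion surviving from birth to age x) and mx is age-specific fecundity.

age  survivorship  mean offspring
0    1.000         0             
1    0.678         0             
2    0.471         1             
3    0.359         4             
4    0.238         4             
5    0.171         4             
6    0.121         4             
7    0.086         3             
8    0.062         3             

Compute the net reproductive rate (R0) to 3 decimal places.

4.471

lx·mx by age: 0, 0, 0.471, 1.436, 0.952, 0.684, 0.484, 0.258, 0.186
R0 = Σ lx·mx = 4.471 → 4.471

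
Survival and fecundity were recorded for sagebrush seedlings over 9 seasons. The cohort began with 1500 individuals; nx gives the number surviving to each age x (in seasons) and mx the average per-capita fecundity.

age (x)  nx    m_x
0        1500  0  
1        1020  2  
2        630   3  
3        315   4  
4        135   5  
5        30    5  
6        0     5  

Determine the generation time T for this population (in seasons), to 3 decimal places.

2.170

lx = nx/n0 = nx/1500: 1, 0.68, 0.42, 0.21, 0.09, 0.02, 0
lx·mx: 0, 1.36, 1.26, 0.84, 0.45, 0.1, 0 → R0 = 4.01
x·lx·mx: 0, 1.36, 2.52, 2.52, 1.8, 0.5, 0 → Σ = 8.7
T = 8.7 / 4.01 = 2.169576… → 2.170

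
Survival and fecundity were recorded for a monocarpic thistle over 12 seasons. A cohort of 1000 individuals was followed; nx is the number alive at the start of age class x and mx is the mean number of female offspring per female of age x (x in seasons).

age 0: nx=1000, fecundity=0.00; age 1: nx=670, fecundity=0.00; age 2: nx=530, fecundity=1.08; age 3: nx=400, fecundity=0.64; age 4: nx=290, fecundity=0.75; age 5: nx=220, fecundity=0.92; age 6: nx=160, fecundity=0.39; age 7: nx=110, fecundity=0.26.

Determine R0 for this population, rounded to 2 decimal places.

lx = nx/n0 = nx/1000: 1, 0.67, 0.53, 0.4, 0.29, 0.22, 0.16, 0.11
lx·mx by age: 0, 0, 0.5724, 0.256, 0.2175, 0.2024, 0.0624, 0.0286
R0 = Σ lx·mx = 1.3393 → 1.34

1.34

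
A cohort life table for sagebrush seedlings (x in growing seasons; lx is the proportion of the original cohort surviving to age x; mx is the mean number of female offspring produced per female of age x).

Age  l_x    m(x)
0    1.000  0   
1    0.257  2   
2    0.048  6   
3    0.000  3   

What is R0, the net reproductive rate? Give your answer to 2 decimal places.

0.80

lx·mx by age: 0, 0.514, 0.288, 0
R0 = Σ lx·mx = 0.802 → 0.80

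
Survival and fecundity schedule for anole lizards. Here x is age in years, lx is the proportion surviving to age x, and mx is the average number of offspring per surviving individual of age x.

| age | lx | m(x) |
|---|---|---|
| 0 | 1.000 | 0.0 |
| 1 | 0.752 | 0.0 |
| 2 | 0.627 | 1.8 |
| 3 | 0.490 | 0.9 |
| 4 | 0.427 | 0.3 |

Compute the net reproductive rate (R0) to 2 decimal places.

lx·mx by age: 0, 0, 1.1286, 0.441, 0.1281
R0 = Σ lx·mx = 1.6977 → 1.70

1.70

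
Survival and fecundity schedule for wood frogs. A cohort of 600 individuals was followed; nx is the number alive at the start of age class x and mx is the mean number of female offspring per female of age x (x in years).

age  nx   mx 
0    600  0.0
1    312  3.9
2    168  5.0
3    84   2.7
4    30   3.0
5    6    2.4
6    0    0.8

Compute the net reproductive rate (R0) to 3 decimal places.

3.980

lx = nx/n0 = nx/600: 1, 0.52, 0.28, 0.14, 0.05, 0.01, 0
lx·mx by age: 0, 2.028, 1.4, 0.378, 0.15, 0.024, 0
R0 = Σ lx·mx = 3.98 → 3.980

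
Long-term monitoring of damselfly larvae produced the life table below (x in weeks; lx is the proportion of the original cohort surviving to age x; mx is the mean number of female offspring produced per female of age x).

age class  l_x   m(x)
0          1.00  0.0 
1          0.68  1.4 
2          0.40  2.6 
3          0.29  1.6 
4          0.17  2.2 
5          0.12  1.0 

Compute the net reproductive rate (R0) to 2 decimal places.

lx·mx by age: 0, 0.952, 1.04, 0.464, 0.374, 0.12
R0 = Σ lx·mx = 2.95 → 2.95

2.95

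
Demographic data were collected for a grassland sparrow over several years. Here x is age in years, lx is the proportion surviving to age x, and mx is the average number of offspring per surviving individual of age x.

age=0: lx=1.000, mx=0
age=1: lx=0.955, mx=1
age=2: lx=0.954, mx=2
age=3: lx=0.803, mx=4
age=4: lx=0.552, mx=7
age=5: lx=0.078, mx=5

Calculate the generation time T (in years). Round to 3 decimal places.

lx·mx: 0, 0.955, 1.908, 3.212, 3.864, 0.39 → R0 = 10.329
x·lx·mx: 0, 0.955, 3.816, 9.636, 15.456, 1.95 → Σ = 31.813
T = 31.813 / 10.329 = 3.079969… → 3.080

3.080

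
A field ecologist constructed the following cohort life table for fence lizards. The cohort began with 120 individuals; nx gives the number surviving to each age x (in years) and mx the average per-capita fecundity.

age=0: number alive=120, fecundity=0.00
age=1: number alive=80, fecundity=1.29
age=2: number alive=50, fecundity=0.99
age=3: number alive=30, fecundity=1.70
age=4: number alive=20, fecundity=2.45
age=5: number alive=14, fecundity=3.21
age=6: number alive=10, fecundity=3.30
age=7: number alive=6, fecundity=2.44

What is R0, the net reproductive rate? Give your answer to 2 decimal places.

lx = nx/n0 = nx/120: 1, 0.66667…, 0.41667…, 0.25, 0.16667…, 0.11667…, 0.08333…, 0.05
lx·mx by age: 0, 0.86…, 0.4125…, 0.425, 0.408333…, 0.3745…, 0.275…, 0.122
R0 = Σ lx·mx = 2.877333… → 2.88

2.88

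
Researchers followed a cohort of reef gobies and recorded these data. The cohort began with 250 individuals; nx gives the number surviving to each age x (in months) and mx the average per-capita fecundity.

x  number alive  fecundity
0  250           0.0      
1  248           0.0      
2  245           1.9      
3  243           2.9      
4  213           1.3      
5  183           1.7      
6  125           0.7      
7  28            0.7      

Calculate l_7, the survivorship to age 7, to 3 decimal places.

l_7 = n_7/n_0 = 28/250 = 0.112 → 0.112

0.112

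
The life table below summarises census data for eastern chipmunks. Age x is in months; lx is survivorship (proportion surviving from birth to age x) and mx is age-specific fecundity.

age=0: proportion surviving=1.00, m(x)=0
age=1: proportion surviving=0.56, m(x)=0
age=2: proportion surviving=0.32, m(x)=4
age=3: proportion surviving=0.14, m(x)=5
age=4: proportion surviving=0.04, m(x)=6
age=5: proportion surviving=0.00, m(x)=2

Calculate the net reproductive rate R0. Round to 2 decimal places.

lx·mx by age: 0, 0, 1.28, 0.7, 0.24, 0
R0 = Σ lx·mx = 2.22 → 2.22

2.22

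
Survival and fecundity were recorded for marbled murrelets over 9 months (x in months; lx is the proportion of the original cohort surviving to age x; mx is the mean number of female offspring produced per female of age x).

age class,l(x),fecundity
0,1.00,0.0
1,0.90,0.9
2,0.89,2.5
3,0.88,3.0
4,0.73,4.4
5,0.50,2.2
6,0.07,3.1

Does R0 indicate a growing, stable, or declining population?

growing

R0 = Σ lx·mx = 0 + 0.81 + 2.225 + 2.64 + 3.212 + 1.1 + 0.217 = 10.204
R0 > 1, so the population is growing.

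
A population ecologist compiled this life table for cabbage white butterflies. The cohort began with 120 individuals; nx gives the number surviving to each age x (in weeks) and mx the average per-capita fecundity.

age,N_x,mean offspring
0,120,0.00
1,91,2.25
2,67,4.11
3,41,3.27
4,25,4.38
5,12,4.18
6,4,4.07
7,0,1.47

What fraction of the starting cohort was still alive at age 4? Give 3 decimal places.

l_4 = n_4/n_0 = 25/120 = 0.208333… → 0.208

0.208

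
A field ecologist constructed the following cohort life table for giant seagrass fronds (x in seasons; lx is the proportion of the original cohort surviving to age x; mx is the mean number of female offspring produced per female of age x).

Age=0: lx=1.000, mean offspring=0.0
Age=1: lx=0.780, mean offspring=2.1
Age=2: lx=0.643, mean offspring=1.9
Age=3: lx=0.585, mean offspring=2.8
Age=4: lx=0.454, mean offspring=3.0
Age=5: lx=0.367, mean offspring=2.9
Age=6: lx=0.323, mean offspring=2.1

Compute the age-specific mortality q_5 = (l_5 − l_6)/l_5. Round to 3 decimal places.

0.120

q_5 = (l_5 − l_6) / l_5 = (0.367 − 0.323) / 0.367
     = 0.044 / 0.367 = 0.119891… → 0.120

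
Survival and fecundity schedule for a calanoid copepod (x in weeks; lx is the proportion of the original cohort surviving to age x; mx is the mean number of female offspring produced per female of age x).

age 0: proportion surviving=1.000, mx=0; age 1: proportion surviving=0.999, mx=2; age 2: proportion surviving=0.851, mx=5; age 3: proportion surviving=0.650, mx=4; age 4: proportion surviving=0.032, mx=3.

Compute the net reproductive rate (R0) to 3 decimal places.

8.949

lx·mx by age: 0, 1.998, 4.255, 2.6, 0.096
R0 = Σ lx·mx = 8.949 → 8.949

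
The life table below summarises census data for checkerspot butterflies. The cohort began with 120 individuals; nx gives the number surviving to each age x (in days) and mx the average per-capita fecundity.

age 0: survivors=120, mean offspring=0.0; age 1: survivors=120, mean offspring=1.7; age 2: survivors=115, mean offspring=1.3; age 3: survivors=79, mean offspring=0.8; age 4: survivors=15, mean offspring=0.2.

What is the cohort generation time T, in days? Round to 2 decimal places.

lx = nx/n0 = nx/120: 1, 1, 0.95833…, 0.65833…, 0.125
lx·mx: 0, 1.7, 1.245833…, 0.526667…, 0.025 → R0 = 3.4975…
x·lx·mx: 0, 1.7, 2.491667…, 1.58…, 0.1 → Σ = 5.871667…
T = 5.871667… / 3.4975… = 1.678818… → 1.68

1.68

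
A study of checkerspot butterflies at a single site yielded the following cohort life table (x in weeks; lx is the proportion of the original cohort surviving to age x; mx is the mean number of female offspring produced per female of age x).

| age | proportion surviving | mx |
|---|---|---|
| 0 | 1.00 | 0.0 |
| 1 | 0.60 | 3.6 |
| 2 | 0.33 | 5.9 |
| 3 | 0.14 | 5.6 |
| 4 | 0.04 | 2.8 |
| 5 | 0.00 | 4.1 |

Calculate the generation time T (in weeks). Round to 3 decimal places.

1.770

lx·mx: 0, 2.16, 1.947, 0.784, 0.112, 0 → R0 = 5.003
x·lx·mx: 0, 2.16, 3.894, 2.352, 0.448, 0 → Σ = 8.854
T = 8.854 / 5.003 = 1.769738… → 1.770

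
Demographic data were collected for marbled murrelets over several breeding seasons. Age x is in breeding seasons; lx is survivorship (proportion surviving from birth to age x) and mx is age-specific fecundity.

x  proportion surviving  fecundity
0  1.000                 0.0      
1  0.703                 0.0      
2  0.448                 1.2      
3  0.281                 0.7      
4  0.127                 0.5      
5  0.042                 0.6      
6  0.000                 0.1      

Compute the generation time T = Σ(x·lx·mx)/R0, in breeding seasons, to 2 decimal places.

lx·mx: 0, 0, 0.5376, 0.1967, 0.0635, 0.0252, 0 → R0 = 0.823
x·lx·mx: 0, 0, 1.0752, 0.5901, 0.254, 0.126, 0 → Σ = 2.0453
T = 2.0453 / 0.823 = 2.485176… → 2.49

2.49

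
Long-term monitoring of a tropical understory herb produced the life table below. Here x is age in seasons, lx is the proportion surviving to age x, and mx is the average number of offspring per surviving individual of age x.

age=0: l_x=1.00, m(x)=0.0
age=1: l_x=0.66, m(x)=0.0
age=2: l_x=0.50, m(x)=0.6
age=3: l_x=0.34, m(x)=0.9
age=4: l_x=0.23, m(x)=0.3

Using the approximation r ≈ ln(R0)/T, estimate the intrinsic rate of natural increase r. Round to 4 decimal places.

R0 = Σ lx·mx = 0 + 0 + 0.3 + 0.306 + 0.069 = 0.675
Σ x·lx·mx = 1.794; T = 1.794/0.675 = 2.65778…
r ≈ ln(R0)/T = ln(0.675)/2.65778… = -0.147884… → -0.1479

-0.1479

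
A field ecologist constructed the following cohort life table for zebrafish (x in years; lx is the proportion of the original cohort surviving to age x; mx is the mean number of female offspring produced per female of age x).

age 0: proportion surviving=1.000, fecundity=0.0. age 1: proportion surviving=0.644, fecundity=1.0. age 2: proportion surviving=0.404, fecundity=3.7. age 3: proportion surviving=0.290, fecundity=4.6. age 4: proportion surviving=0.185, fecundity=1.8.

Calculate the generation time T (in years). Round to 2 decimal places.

lx·mx: 0, 0.644, 1.4948, 1.334, 0.333 → R0 = 3.8058
x·lx·mx: 0, 0.644, 2.9896, 4.002, 1.332 → Σ = 8.9676
T = 8.9676 / 3.8058 = 2.356298… → 2.36

2.36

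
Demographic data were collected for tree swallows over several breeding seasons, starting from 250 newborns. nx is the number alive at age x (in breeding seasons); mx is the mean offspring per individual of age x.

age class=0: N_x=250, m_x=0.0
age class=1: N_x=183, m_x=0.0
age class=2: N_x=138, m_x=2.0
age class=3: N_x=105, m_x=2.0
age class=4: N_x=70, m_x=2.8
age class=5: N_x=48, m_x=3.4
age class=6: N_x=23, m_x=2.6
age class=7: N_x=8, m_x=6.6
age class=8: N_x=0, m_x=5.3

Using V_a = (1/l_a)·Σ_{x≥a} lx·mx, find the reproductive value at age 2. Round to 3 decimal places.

lx = nx/n0 = nx/250: 1, 0.732, 0.552, 0.42, 0.28, 0.192, 0.092, 0.032, 0
lx·mx for x ≥ 2: 1.104, 0.84, 0.784, 0.6528, 0.2392, 0.2112, 0 → sum = 3.8312
V_2 = 3.8312 / l_2 = 3.8312 / 0.552 = 6.94058… → 6.941

6.941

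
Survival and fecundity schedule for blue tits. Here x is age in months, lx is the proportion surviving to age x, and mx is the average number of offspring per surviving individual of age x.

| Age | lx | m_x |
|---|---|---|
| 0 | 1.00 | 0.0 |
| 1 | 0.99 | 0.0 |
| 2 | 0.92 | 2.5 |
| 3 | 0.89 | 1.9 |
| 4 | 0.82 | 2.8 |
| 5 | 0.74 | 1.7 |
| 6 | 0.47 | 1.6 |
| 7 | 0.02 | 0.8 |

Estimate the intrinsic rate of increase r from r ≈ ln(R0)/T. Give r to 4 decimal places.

0.5914

R0 = Σ lx·mx = 0 + 0 + 2.3 + 1.691 + 2.296 + 1.258 + 0.752 + 0.016 = 8.313
Σ x·lx·mx = 29.771; T = 29.771/8.313 = 3.58126…
r ≈ ln(R0)/T = ln(8.313)/3.58126… = 0.591362… → 0.5914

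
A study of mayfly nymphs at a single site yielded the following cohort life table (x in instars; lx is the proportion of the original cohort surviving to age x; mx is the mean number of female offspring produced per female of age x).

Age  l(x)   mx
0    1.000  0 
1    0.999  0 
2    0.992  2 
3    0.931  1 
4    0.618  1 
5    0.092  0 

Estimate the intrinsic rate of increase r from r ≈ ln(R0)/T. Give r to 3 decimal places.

R0 = Σ lx·mx = 0 + 0 + 1.984 + 0.931 + 0.618 + 0 = 3.533
Σ x·lx·mx = 9.233; T = 9.233/3.533 = 2.61336…
r ≈ ln(R0)/T = ln(3.533)/2.61336… = 0.48296… → 0.483

0.483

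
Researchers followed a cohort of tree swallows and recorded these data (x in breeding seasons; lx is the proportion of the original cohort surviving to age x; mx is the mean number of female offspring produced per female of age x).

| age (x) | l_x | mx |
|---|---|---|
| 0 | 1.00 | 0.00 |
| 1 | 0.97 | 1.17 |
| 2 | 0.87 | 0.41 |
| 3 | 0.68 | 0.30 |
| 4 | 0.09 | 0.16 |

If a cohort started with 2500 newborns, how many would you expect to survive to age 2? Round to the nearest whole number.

2175

Expected survivors = N0 · l_2 = 2500 × 0.87 = 2175 → 2175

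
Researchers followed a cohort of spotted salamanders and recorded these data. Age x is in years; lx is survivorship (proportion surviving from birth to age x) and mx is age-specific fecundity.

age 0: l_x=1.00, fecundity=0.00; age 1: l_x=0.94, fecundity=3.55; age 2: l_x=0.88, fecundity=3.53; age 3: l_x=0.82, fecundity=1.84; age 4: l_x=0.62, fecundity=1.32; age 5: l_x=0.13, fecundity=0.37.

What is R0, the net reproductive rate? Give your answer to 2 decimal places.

8.82

lx·mx by age: 0, 3.337, 3.1064, 1.5088, 0.8184, 0.0481
R0 = Σ lx·mx = 8.8187 → 8.82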